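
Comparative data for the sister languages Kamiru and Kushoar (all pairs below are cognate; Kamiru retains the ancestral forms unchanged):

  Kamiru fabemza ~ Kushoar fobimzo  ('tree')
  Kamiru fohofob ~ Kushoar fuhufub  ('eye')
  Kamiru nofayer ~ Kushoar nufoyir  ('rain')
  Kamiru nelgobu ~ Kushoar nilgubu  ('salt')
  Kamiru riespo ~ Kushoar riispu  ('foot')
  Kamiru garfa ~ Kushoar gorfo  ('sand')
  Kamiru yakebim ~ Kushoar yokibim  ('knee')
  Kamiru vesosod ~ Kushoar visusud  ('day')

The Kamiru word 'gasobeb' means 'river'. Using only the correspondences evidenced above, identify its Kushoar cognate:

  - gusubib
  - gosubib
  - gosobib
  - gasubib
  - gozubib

gosubib

nofayer ~ nufoyir, yakebim ~ yokibim — Kamiru a corresponds to Kushoar o after a consonant, before a consonant other than r, m, n, p, b, f, v.
fohofob ~ fuhufub, nelgobu ~ nilgubu — Kamiru o corresponds to Kushoar u after a consonant, before a labial obstruent.
yakebim ~ yokibim — Kamiru e corresponds to Kushoar i after a consonant, before a labial obstruent.
Applying these to Kamiru 'gasobeb':
  gasobeb → gosobeb   (a→o after a consonant, before a consonant other than r, m, n, p, b, f, v)
  gosobeb → gosubeb   (o→u after a consonant, before a labial obstruent)
  gosubeb → gosubib   (e→i after a consonant, before a labial obstruent)
So the Kushoar cognate is 'gosubib'.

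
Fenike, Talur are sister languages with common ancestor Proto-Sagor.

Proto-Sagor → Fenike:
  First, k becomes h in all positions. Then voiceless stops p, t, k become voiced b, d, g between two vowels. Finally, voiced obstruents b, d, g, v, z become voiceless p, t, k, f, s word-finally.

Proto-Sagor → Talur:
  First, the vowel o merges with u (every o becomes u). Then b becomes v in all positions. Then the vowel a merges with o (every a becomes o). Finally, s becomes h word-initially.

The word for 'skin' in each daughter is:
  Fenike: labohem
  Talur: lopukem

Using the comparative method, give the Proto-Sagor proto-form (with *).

Position 3: Fenike has b, Talur has p. Talur preserves p here (none of its changes turn any other segment into p), so the proto-segment is *p.
Position 4: Fenike has o, Talur has u. Fenike preserves o here (none of its changes turn any other segment into o), so the proto-segment is *o.
Verify the candidate proto-form against each daughter:
Fenike: *lapokem
  lapokem → lapohem   [unconditioned shift]
  lapohem → labohem   [intervocalic voicing]
  labohem (rule 3 does not apply)
  giving Fenike labohem.
Talur: start from *lapokem.
  rule 1 (vowel merger): lapokem → lapukem
  rule 2: no change — lapukem
  rule 3 (vowel merger): lapukem → lopukem
  rule 4: no change — lopukem
  ⇒ Talur lopukem
*lapokem is the unique common source.

*lapokem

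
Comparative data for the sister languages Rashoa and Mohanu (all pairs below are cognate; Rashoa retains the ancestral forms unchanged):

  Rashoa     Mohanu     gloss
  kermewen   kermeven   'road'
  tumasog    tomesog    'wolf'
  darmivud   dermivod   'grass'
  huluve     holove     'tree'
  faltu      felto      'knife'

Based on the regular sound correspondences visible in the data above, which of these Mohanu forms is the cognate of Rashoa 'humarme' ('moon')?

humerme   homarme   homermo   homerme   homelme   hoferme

homerme

tumasog ~ tomesog — Rashoa u corresponds to Mohanu o after a consonant, before a nasal.
darmivud ~ dermivod — Rashoa a corresponds to Mohanu e after a consonant, before r.
Applying these to Rashoa 'humarme':
  humarme → homarme   (u→o after a consonant, before a nasal)
  homarme → homerme   (a→e after a consonant, before r)
So the Mohanu cognate is 'homerme'.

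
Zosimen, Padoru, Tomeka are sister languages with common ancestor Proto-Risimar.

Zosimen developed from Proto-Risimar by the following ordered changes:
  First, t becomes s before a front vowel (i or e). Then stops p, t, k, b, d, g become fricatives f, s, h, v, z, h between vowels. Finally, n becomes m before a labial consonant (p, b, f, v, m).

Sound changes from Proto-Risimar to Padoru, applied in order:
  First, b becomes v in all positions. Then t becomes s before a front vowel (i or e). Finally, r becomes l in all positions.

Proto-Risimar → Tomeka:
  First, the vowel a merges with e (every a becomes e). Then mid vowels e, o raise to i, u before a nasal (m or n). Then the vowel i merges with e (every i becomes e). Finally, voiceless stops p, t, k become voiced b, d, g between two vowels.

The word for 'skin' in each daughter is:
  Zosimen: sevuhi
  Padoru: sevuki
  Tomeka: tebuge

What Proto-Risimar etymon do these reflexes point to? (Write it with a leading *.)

*tebuki

Position 3: Zosimen has v, Padoru has v, Tomeka has b. Taking the neighbouring segments as reconstructed: Zosimen v could go back to *b or *v; Padoru v could go back to *b or *v; Tomeka b could go back to *p or *b — the one source consistent with every daughter is *b.
Position 5: Zosimen has h, Padoru has k, Tomeka has g. Padoru preserves k here (none of its changes turn any other segment into k), so the proto-segment is *k.
Continuing position by position gives *tebuki; check it forward:
Zosimen: start from *tebuki.
  rule 1 (palatalisation): tebuki → sebuki
  rule 2 (intervocalic lenition): sebuki → sevuhi
  rule 3: no change — sevuhi
  ⇒ Zosimen sevuhi
Padoru: *tebuki > tevuki > sevuki  (by unconditioned shift, palatalisation)
Tomeka: start from *tebuki.
  rule 1: no change — tebuki
  rule 2: no change — tebuki
  rule 3 (vowel merger): tebuki → tebuke
  rule 4 (intervocalic voicing): tebuke → tebuge
  ⇒ Tomeka tebuge
No other proto-form is consistent with every reflex, so the reconstruction is *tebuki.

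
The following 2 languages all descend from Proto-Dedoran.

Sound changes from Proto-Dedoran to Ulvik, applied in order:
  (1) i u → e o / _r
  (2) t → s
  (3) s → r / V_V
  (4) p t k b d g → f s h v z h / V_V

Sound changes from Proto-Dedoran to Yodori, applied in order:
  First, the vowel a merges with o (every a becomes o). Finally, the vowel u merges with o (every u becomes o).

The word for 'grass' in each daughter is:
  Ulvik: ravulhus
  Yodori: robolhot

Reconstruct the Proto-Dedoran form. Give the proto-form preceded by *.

Position 7: Ulvik has u, Yodori has o. Ulvik preserves u here (none of its changes turn any other segment into u), so the proto-segment is *u.
Position 3: Ulvik has v, Yodori has b. Yodori preserves b here (none of its changes turn any other segment into b), so the proto-segment is *b.
This points to *rabulhut. Verify forward in each daughter:
Ulvik: *rabulhut
  rabulhut (rule 1 does not apply)
  rabulhut → rabulhus   [unconditioned shift]
  rabulhus (rule 3 does not apply)
  rabulhus → ravulhus   [intervocalic lenition]
  giving Ulvik ravulhus.
Yodori: *rabulhut
  rabulhut → robulhut   [vowel merger]
  robulhut → robolhot   [vowel merger]
  giving Yodori robolhot.
No other proto-form is consistent with every reflex, so the reconstruction is *rabulhut.

*rabulhut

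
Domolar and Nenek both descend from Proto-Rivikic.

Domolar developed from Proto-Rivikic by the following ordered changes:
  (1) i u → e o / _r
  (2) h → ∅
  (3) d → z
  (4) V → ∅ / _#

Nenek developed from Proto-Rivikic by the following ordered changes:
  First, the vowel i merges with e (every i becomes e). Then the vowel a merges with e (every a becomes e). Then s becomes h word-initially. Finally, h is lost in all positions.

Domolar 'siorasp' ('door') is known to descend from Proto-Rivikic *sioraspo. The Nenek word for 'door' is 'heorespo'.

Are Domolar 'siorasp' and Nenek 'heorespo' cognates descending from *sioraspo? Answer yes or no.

Derive the expected Nenek reflex of *sioraspo:
Nenek: *sioraspo > seoraspo > seorespo > heorespo > eorespo  (by vowel merger, vowel merger, debuccalisation, h-loss)
The regular Nenek reflex would be 'eorespo', but the attested form is 'heorespo'. The correspondence is irregular, so they are not cognates (the Nenek form has a different source).

no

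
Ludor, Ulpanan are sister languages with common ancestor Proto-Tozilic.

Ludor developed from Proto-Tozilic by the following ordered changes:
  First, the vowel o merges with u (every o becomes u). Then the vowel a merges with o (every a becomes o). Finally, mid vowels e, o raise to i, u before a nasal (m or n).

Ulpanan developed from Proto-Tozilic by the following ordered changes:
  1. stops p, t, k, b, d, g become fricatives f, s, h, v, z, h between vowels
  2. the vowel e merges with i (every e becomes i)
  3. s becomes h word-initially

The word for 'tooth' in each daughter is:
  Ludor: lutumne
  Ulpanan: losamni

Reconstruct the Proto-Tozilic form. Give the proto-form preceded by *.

*lotamne

Position 7: Ludor has e, Ulpanan has i. Ludor preserves e here (none of its changes turn any other segment into e), so the proto-segment is *e.
Position 3: Ludor has t, Ulpanan has s. Ludor preserves t here (none of its changes turn any other segment into t), so the proto-segment is *t.
Verify the candidate proto-form against each daughter:
Ludor: start from *lotamne.
  rule 1 (vowel merger): lotamne → lutamne
  rule 2 (vowel merger): lutamne → lutomne
  rule 3 (pre-nasal raising): lutomne → lutumne
  ⇒ Ludor lutumne
Ulpanan: *lotamne > losamne > losamni  (by intervocalic lenition, vowel merger)
*lotamne is the unique common source.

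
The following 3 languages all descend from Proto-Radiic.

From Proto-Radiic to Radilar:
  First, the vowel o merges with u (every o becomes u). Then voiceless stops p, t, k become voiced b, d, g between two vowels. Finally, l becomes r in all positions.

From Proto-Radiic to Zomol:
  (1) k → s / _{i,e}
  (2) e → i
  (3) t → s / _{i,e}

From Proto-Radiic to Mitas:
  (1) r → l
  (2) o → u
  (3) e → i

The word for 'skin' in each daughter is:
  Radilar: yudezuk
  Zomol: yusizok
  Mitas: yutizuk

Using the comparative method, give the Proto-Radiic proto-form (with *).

*yutezok

Position 6: Radilar has u, Zomol has o, Mitas has u. Zomol preserves o here (none of its changes turn any other segment into o), so the proto-segment is *o.
Position 3: Radilar has d, Zomol has s, Mitas has t. Mitas preserves t here (none of its changes turn any other segment into t), so the proto-segment is *t.
Verify the candidate proto-form against each daughter:
Radilar: *yutezok
  yutezok → yutezuk   [vowel merger]
  yutezuk → yudezuk   [intervocalic voicing]
  yudezuk (rule 3 does not apply)
  giving Radilar yudezuk.
Zomol: *yutezok
  yutezok (rule 1 does not apply)
  yutezok → yutizok   [vowel merger]
  yutizok → yusizok   [palatalisation]
  giving Zomol yusizok.
Mitas: *yutezok
  yutezok (rule 1 does not apply)
  yutezok → yutezuk   [vowel merger]
  yutezuk → yutizuk   [vowel merger]
  giving Mitas yutizuk.
Only *yutezok yields all of Radilar yudezuk, Zomol yusizok, Mitas yutizuk.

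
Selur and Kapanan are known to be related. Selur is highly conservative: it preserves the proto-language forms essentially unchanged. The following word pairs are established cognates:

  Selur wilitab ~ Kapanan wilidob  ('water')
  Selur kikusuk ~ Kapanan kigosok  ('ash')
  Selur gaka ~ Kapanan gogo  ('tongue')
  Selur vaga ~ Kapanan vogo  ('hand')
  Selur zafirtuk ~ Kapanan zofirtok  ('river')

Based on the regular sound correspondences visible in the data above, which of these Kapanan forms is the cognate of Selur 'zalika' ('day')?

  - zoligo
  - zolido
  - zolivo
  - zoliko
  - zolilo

zoligo

gaka ~ gogo, vaga ~ vogo — Selur a corresponds to Kapanan o after a consonant, before a consonant other than r, m, n, p, b, f, v.
gaka ~ gogo — Selur k corresponds to Kapanan g between vowels (before a back vowel).
gaka ~ gogo, vaga ~ vogo — Selur a corresponds to Kapanan o word-finally.
Applying these to Selur 'zalika':
  zalika → zolika   (a→o after a consonant, before a consonant other than r, m, n, p, b, f, v)
  zolika → zoliga   (k→g between vowels (before a back vowel))
  zoliga → zoligo   (a→o word-finally)
So the Kapanan cognate is 'zoligo'.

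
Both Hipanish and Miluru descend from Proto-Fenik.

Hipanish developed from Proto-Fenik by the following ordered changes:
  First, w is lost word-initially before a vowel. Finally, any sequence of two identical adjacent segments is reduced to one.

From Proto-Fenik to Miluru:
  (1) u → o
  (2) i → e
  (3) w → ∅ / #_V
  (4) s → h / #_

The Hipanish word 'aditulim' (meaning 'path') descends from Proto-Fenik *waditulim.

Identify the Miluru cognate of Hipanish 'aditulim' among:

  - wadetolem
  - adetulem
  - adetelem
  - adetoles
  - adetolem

adetolem

Miluru: start from *waditulim.
  rule 1 (vowel merger): waditulim → waditolim
  rule 2 (vowel merger): waditolim → wadetolem
  rule 3 (glide loss): wadetolem → adetolem
  rule 4: no change — adetolem
  ⇒ Miluru adetolem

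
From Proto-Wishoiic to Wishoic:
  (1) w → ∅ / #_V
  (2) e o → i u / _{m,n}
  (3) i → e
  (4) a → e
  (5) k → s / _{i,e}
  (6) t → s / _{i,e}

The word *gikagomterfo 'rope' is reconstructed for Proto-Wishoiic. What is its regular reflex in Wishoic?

gesegumserfo

Wishoic: start from *gikagomterfo.
  rule 1: no change — gikagomterfo
  rule 2 (pre-nasal raising): gikagomterfo → gikagumterfo
  rule 3 (vowel merger): gikagumterfo → gekagumterfo
  rule 4 (vowel merger): gekagumterfo → gekegumterfo
  rule 5 (palatalisation): gekegumterfo → gesegumterfo
  rule 6 (palatalisation): gesegumterfo → gesegumserfo
  ⇒ Wishoic gesegumserfo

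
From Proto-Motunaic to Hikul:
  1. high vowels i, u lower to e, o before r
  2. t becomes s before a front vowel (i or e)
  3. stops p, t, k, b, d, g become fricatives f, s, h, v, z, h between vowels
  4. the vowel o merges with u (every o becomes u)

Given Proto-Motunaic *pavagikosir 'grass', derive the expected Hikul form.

Hikul: *pavagikosir > pavagikoser > pavahihoser > pavahihuser  (by pre-rhotic lowering, intervocalic lenition, vowel merger)

pavahihuser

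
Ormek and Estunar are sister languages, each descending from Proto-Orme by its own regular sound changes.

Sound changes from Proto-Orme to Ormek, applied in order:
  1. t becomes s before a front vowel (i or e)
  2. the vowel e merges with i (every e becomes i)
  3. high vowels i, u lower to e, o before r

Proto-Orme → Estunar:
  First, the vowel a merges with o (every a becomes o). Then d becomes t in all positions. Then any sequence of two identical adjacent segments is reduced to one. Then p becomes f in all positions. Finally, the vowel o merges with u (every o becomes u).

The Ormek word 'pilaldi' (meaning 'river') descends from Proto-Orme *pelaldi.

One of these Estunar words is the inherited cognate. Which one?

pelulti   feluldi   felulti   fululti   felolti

Estunar: *pelaldi
  pelaldi → peloldi   [vowel merger]
  peloldi → pelolti   [unconditioned shift]
  pelolti (rule 3 does not apply)
  pelolti → felolti   [unconditioned shift]
  felolti → felulti   [vowel merger]
  giving Estunar felulti.
Only 'felulti' matches the regular Estunar development of *pelaldi.

felulti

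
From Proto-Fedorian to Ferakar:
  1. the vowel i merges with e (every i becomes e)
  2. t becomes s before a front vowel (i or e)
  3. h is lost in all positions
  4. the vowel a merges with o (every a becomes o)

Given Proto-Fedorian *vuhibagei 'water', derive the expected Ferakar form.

Ferakar: *vuhibagei > vuhebagee > vuebagee > vuebogee  (by vowel merger, h-loss, vowel merger)

vuebogee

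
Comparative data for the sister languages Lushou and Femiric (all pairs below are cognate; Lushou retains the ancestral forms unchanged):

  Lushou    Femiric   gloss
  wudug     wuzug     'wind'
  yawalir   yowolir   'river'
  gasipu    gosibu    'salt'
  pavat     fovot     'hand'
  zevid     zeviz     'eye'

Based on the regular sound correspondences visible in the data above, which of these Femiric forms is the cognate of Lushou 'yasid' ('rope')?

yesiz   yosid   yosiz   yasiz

yosiz

yawalir ~ yowolir, gasipu ~ gosibu — Lushou a corresponds to Femiric o after a consonant, before a consonant other than r, m, n, p, b, f, v.
zevid ~ zeviz — Lushou d corresponds to Femiric z word-finally.
Applying these to Lushou 'yasid':
  yasid → yosid   (a→o after a consonant, before a consonant other than r, m, n, p, b, f, v)
  yosid → yosiz   (d→z word-finally)
So the Femiric cognate is 'yosiz'.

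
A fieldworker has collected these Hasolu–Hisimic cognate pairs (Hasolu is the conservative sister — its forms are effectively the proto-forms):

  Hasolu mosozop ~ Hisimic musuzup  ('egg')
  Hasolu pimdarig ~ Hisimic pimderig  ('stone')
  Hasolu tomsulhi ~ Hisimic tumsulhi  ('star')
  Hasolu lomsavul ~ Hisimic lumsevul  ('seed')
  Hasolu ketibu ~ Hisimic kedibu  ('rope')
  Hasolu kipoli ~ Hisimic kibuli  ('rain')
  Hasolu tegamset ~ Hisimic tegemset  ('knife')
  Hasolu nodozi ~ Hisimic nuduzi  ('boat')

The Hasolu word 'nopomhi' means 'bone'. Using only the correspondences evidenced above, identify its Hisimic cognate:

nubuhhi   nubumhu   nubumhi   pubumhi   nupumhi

mosozop ~ musuzup — Hasolu o corresponds to Hisimic u after a consonant, before a labial obstruent.
kipoli ~ kibuli — Hasolu p corresponds to Hisimic b between vowels (before a back vowel).
tomsulhi ~ tumsulhi, lomsavul ~ lumsevul — Hasolu o corresponds to Hisimic u after a consonant, before a nasal.
Applying these to Hasolu 'nopomhi':
  nopomhi → nupomhi   (o→u after a consonant, before a labial obstruent)
  nupomhi → nubomhi   (p→b between vowels (before a back vowel))
  nubomhi → nubumhi   (o→u after a consonant, before a nasal)
So the Hisimic cognate is 'nubumhi'.

nubumhi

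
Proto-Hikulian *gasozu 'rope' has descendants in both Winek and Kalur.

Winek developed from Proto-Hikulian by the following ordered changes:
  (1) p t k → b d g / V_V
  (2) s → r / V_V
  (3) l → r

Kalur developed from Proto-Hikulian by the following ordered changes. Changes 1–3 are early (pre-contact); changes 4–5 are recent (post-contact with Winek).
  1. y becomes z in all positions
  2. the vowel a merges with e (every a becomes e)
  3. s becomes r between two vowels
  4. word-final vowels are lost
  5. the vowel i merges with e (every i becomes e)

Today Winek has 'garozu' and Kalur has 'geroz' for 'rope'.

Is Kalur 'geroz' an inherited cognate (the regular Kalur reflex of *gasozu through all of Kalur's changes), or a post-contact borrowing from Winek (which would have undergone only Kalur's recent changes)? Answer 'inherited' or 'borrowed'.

If inherited, *gasozu would pass through all of Kalur's changes:
Kalur: *gasozu
  gasozu (rule 1 does not apply)
  gasozu → gesozu   [vowel merger]
  gesozu → gerozu   [rhotacism]
  gerozu → geroz   [apocope]
  geroz (rule 5 does not apply)
  giving Kalur geroz.
If borrowed from Winek 'garozu' after the early changes, it would undergo only the recent ones:
  rule 4 (apocope): garozu → garoz
  rule 5 (vowel merger): no change (garoz)
  ⇒ as a loan: garoz
Kalur 'geroz' matches the inherited outcome exactly, so it is an inherited cognate, not a loan.

inherited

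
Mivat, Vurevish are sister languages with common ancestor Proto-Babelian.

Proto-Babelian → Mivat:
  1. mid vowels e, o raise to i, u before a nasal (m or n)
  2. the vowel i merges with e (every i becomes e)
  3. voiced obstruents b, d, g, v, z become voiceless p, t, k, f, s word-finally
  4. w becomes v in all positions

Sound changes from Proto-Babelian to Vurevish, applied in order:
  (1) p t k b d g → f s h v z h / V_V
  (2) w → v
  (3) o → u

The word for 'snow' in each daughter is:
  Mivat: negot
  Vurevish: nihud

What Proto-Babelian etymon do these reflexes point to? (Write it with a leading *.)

*nigod

Position 5: Mivat has t, Vurevish has d. Vurevish preserves d here (none of its changes turn any other segment into d), so the proto-segment is *d.
Position 4: Mivat has o, Vurevish has u. Mivat preserves o here (none of its changes turn any other segment into o), so the proto-segment is *o.
Position 3: Mivat has g, Vurevish has h. Mivat preserves g here (none of its changes turn any other segment into g), so the proto-segment is *g.
Verify the candidate proto-form against each daughter:
Mivat: *nigod
  nigod (rule 1 does not apply)
  nigod → negod   [vowel merger]
  negod → negot   [final devoicing]
  negot (rule 4 does not apply)
  giving Mivat negot.
Vurevish: *nigod > nihod > nihud  (by intervocalic lenition, vowel merger)
Only *nigod yields all of Mivat negot, Vurevish nihud.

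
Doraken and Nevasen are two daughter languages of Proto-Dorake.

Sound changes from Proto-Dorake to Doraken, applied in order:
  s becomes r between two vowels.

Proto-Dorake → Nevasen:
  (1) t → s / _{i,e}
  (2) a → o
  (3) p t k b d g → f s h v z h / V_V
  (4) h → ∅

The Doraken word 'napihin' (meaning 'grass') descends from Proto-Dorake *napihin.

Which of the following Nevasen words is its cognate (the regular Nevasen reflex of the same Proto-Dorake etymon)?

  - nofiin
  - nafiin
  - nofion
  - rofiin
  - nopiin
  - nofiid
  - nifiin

Nevasen: *napihin
  napihin (rule 1 does not apply)
  napihin → nopihin   [vowel merger]
  nopihin → nofihin   [intervocalic lenition]
  nofihin → nofiin   [h-loss]
  giving Nevasen nofiin.
The other candidates each miss or misapply at least one Nevasen change.

nofiin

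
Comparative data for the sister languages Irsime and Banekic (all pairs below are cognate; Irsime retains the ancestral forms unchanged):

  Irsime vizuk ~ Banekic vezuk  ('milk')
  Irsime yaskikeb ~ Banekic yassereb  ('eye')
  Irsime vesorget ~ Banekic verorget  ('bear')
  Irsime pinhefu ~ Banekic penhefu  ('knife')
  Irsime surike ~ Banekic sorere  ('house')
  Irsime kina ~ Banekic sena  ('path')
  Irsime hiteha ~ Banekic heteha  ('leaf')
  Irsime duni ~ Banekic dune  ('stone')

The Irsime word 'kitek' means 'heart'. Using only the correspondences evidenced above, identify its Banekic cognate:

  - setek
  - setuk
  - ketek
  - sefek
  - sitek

kina ~ sena — Irsime k corresponds to Banekic s word-initially before a front vowel.
vizuk ~ vezuk, yaskikeb ~ yassereb — Irsime i corresponds to Banekic e after a consonant, before a consonant other than r, m, n, p, b, f, v.
Applying these to Irsime 'kitek':
  kitek → sitek   (k→s word-initially before a front vowel)
  sitek → setek   (i→e after a consonant, before a consonant other than r, m, n, p, b, f, v)
So the Banekic cognate is 'setek'.

setek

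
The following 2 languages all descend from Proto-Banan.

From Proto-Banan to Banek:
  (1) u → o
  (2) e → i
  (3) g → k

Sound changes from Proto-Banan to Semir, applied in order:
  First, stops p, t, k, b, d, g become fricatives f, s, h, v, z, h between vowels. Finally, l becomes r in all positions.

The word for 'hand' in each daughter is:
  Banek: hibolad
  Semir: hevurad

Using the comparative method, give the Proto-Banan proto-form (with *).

*hebulad

Position 2: Banek has i, Semir has e. Semir preserves e here (none of its changes turn any other segment into e), so the proto-segment is *e.
Position 3: Banek has b, Semir has v. Banek preserves b here (none of its changes turn any other segment into b), so the proto-segment is *b.
Position 4: Banek has o, Semir has u. Semir preserves u here (none of its changes turn any other segment into u), so the proto-segment is *u.
Continuing position by position gives *hebulad; check it forward:
Banek: *hebulad > hebolad > hibolad  (by vowel merger, vowel merger)
Semir: *hebulad
  hebulad → hevulad   [intervocalic lenition]
  hevulad → hevurad   [unconditioned shift]
  giving Semir hevurad.
No other proto-form is consistent with every reflex, so the reconstruction is *hebulad.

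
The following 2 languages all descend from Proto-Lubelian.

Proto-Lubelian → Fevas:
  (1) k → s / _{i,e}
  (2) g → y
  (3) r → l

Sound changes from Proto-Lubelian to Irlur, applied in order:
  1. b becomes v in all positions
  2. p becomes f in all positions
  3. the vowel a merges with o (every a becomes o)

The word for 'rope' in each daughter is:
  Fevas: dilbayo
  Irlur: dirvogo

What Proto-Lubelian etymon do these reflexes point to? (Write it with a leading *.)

Position 6: Fevas has y, Irlur has g. Irlur preserves g here (none of its changes turn any other segment into g), so the proto-segment is *g.
Position 5: Fevas has a, Irlur has o. Fevas preserves a here (none of its changes turn any other segment into a), so the proto-segment is *a.
Verify the candidate proto-form against each daughter:
Fevas: start from *dirbago.
  rule 1: no change — dirbago
  rule 2 (unconditioned shift): dirbago → dirbayo
  rule 3 (unconditioned shift): dirbayo → dilbayo
  ⇒ Fevas dilbayo
Irlur: *dirbago
  dirbago → dirvago   [unconditioned shift]
  dirvago (rule 2 does not apply)
  dirvago → dirvogo   [vowel merger]
  giving Irlur dirvogo.
Only *dirbago yields all of Fevas dilbayo, Irlur dirvogo.

*dirbago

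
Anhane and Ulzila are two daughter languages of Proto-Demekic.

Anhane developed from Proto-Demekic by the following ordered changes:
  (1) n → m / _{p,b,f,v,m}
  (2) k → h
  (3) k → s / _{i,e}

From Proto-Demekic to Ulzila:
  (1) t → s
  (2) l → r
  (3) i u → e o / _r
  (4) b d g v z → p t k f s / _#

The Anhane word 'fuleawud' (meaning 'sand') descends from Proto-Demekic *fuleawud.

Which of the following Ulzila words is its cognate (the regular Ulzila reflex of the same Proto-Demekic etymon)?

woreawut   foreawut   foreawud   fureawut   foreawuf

Ulzila: *fuleawud > fureawud > foreawud > foreawut  (by unconditioned shift, pre-rhotic lowering, final devoicing)
The other candidates each miss or misapply at least one Ulzila change.

foreawut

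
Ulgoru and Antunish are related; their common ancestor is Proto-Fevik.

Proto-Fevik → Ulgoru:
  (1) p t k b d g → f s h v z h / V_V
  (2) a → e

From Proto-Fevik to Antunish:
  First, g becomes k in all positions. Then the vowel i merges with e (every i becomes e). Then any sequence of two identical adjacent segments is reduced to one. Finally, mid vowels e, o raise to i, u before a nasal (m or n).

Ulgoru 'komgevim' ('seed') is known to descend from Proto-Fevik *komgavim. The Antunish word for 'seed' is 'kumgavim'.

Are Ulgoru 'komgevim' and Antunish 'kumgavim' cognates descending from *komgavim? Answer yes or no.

Derive the expected Antunish reflex of *komgavim:
Antunish: *komgavim > komkavim > komkavem > kumkavim  (by unconditioned shift, vowel merger, pre-nasal raising)
The regular Antunish reflex would be 'kumkavim', but the attested form is 'kumgavim'. The correspondence is irregular, so they are not cognates (the Antunish form has a different source).

no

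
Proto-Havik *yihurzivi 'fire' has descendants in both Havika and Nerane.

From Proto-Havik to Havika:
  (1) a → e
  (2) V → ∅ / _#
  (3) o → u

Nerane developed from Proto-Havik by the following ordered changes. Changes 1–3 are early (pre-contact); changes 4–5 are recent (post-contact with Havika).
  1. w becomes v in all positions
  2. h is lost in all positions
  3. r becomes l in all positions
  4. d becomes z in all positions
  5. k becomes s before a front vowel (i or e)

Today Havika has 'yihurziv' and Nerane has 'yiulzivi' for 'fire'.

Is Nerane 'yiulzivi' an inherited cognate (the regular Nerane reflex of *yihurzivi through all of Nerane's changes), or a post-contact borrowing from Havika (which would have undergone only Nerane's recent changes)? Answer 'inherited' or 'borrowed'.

inherited

If inherited, *yihurzivi would pass through all of Nerane's changes:
Nerane: *yihurzivi > yiurzivi > yiulzivi  (by h-loss, unconditioned shift)
If borrowed from Havika 'yihurziv' after the early changes, it would undergo only the recent ones:
  rule 4 (unconditioned shift): no change (yihurziv)
  rule 5 (palatalisation): no change (yihurziv)
  ⇒ as a loan: yihurziv
Nerane 'yiulzivi' matches the inherited outcome exactly, so it is an inherited cognate, not a loan.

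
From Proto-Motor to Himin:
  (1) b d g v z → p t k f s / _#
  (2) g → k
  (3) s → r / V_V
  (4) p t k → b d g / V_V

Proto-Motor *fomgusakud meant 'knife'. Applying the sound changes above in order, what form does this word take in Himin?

Himin: *fomgusakud > fomgusakut > fomkusakut > fomkurakut > fomkuragut  (by final devoicing, unconditioned shift, rhotacism, intervocalic voicing)

fomkuragut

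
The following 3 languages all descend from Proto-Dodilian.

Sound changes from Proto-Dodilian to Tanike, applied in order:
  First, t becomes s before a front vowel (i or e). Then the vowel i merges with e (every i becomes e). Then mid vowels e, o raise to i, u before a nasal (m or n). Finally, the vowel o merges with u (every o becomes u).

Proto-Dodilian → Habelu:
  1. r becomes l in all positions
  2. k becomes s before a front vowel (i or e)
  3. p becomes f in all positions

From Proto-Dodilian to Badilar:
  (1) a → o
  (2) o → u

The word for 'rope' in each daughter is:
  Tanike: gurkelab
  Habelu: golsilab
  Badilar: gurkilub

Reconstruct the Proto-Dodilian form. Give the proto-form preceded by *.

Position 3: Tanike has r, Habelu has l, Badilar has r. Tanike preserves r here (none of its changes turn any other segment into r), so the proto-segment is *r.
Position 4: Tanike has k, Habelu has s, Badilar has k. Tanike preserves k here (none of its changes turn any other segment into k), so the proto-segment is *k.
Verify the candidate proto-form against each daughter:
Tanike: *gorkilab
  gorkilab (rule 1 does not apply)
  gorkilab → gorkelab   [vowel merger]
  gorkelab (rule 3 does not apply)
  gorkelab → gurkelab   [vowel merger]
  giving Tanike gurkelab.
Habelu: *gorkilab > golkilab > golsilab  (by unconditioned shift, palatalisation)
Badilar: *gorkilab > gorkilob > gurkilub  (by vowel merger, vowel merger)
*gorkilab is the unique common source.

*gorkilab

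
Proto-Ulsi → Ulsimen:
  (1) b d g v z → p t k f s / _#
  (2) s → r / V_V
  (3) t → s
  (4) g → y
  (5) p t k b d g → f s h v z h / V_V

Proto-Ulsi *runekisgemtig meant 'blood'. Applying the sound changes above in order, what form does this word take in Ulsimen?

runehisyemsik

Ulsimen: *runekisgemtig > runekisgemtik > runekisgemsik > runekisyemsik > runehisyemsik  (by final devoicing, unconditioned shift, unconditioned shift, intervocalic lenition)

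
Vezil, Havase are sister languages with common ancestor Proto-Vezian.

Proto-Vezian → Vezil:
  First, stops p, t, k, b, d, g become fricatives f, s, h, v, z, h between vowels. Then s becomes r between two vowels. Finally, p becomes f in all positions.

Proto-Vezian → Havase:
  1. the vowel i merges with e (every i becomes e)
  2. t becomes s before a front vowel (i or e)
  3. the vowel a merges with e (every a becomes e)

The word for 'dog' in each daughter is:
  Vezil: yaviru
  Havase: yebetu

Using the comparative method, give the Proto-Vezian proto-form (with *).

Position 4: Vezil has i, Havase has e. Vezil preserves i here (none of its changes turn any other segment into i), so the proto-segment is *i.
Position 2: Vezil has a, Havase has e. Vezil preserves a here (none of its changes turn any other segment into a), so the proto-segment is *a.
Continuing position by position gives *yabitu; check it forward:
Vezil: *yabitu > yavisu > yaviru  (by intervocalic lenition, rhotacism)
Havase: *yabitu > yabetu > yebetu  (by vowel merger, vowel merger)
*yabitu is the unique common source.

*yabitu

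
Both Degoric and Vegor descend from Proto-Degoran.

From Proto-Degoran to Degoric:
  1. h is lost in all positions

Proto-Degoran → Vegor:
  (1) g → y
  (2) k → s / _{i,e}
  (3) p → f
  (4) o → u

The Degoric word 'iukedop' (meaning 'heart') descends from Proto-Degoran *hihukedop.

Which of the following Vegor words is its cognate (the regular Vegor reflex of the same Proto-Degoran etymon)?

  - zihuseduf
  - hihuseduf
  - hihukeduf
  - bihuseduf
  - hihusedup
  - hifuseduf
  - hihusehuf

hihuseduf

Vegor: *hihukedop > hihusedop > hihusedof > hihuseduf  (by palatalisation, unconditioned shift, vowel merger)
Among the options, 'hihuseduf' alone shows every Vegor change applied in order.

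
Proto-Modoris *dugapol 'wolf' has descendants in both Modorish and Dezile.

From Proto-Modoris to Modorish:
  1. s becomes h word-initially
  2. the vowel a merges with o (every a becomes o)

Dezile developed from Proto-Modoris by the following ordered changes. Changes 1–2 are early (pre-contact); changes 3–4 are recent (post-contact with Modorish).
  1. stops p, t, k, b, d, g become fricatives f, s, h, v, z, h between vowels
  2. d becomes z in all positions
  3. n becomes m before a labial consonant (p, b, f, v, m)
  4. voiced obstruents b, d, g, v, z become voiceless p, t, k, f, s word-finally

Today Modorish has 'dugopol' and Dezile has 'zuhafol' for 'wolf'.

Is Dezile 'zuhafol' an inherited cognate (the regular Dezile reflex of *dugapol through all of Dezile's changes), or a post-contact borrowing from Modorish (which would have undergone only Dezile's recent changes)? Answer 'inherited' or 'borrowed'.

inherited

If inherited, *dugapol would pass through all of Dezile's changes:
Dezile: *dugapol
  dugapol → duhafol   [intervocalic lenition]
  duhafol → zuhafol   [unconditioned shift]
  zuhafol (rule 3 does not apply)
  zuhafol (rule 4 does not apply)
  giving Dezile zuhafol.
If borrowed from Modorish 'dugopol' after the early changes, it would undergo only the recent ones:
  rule 3 (nasal place assimilation): no change (dugopol)
  rule 4 (final devoicing): no change (dugopol)
  ⇒ as a loan: dugopol
Dezile 'zuhafol' matches the inherited outcome exactly, so it is an inherited cognate, not a loan.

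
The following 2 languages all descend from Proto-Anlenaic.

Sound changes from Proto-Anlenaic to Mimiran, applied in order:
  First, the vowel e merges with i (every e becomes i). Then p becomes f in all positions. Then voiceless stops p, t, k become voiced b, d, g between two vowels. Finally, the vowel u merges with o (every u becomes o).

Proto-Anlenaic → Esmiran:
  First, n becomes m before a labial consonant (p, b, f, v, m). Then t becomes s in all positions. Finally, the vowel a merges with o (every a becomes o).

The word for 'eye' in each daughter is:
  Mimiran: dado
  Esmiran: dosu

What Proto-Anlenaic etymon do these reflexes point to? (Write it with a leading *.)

Position 2: Mimiran has a, Esmiran has o. Mimiran preserves a here (none of its changes turn any other segment into a), so the proto-segment is *a.
Position 4: Mimiran has o, Esmiran has u. Esmiran preserves u here (none of its changes turn any other segment into u), so the proto-segment is *u.
Continuing position by position gives *datu; check it forward:
Mimiran: *datu > dadu > dado  (by intervocalic voicing, vowel merger)
Esmiran: start from *datu.
  rule 1: no change — datu
  rule 2 (unconditioned shift): datu → dasu
  rule 3 (vowel merger): dasu → dosu
  ⇒ Esmiran dosu
No other proto-form is consistent with every reflex, so the reconstruction is *datu.

*datu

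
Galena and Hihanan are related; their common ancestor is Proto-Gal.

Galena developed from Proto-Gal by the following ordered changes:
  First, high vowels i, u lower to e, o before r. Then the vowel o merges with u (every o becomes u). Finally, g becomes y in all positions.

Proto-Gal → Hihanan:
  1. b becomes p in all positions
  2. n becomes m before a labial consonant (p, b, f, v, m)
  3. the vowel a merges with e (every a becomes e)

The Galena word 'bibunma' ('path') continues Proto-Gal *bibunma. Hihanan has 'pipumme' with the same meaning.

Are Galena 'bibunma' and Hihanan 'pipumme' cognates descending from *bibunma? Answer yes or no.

yes

Derive the expected Hihanan reflex of *bibunma:
Hihanan: start from *bibunma.
  rule 1 (unconditioned shift): bibunma → pipunma
  rule 2 (nasal place assimilation): pipunma → pipumma
  rule 3 (vowel merger): pipumma → pipumme
  ⇒ Hihanan pipumme
Hihanan 'pipumme' matches the regular reflex exactly, so the pair is cognate.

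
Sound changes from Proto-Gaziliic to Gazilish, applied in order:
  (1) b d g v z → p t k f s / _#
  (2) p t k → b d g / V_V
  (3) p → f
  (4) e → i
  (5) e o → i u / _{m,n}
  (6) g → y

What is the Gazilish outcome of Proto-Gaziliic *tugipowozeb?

Gazilish: *tugipowozeb > tugipowozep > tugibowozep > tugibowozef > tugibowozif > tuyibowozif  (by final devoicing, intervocalic voicing, unconditioned shift, vowel merger, unconditioned shift)

tuyibowozif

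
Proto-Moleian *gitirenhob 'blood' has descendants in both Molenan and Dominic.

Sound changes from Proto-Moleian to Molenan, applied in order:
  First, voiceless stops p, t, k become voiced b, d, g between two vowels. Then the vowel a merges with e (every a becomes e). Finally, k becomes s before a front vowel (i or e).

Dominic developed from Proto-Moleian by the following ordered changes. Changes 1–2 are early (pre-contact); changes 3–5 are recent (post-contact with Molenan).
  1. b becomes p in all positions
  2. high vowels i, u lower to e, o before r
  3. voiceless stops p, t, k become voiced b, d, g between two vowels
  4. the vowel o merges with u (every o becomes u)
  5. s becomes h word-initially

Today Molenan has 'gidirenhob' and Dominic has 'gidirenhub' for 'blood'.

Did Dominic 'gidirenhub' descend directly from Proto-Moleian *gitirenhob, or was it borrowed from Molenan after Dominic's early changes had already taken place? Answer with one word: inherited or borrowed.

borrowed

If inherited, *gitirenhob would pass through all of Dominic's changes:
Dominic: start from *gitirenhob.
  rule 1 (unconditioned shift): gitirenhob → gitirenhop
  rule 2 (pre-rhotic lowering): gitirenhop → giterenhop
  rule 3 (intervocalic voicing): giterenhop → giderenhop
  rule 4 (vowel merger): giderenhop → giderenhup
  rule 5: no change — giderenhup
  ⇒ Dominic giderenhup
If borrowed from Molenan 'gidirenhob' after the early changes, it would undergo only the recent ones:
  rule 3 (intervocalic voicing): no change (gidirenhob)
  rule 4 (vowel merger): gidirenhob → gidirenhub
  rule 5 (debuccalisation): no change (gidirenhub)
  ⇒ as a loan: gidirenhub
Dominic 'gidirenhub' matches the loan outcome 'gidirenhub', not the inherited 'giderenhup' — it skipped the early Dominic changes, so it was borrowed from Molenan.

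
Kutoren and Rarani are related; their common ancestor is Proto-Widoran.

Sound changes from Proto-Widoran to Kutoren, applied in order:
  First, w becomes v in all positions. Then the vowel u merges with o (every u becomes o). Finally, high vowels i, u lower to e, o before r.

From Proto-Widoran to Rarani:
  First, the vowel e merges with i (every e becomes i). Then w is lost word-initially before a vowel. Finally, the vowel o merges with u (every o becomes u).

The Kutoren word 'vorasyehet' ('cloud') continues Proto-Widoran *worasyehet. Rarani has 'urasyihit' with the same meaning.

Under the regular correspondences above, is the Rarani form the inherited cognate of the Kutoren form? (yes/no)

Derive the expected Rarani reflex of *worasyehet:
Rarani: *worasyehet > worasyihit > orasyihit > urasyihit  (by vowel merger, glide loss, vowel merger)
Rarani 'urasyihit' matches the regular reflex exactly, so the pair is cognate.

yes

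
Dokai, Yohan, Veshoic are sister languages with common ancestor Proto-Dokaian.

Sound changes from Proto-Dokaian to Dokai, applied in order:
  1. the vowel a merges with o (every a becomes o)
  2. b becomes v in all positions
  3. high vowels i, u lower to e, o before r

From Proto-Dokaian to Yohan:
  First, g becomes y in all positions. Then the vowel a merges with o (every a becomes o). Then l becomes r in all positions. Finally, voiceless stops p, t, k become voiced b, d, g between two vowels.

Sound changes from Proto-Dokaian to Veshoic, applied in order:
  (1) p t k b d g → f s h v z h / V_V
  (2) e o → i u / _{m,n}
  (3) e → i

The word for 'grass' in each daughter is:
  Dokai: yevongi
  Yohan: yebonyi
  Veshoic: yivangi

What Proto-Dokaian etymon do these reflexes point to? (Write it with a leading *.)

Position 2: Dokai has e, Yohan has e, Veshoic has i. Yohan preserves e here (none of its changes turn any other segment into e), so the proto-segment is *e.
Position 6: Dokai has g, Yohan has y, Veshoic has g. Dokai preserves g here (none of its changes turn any other segment into g), so the proto-segment is *g.
Position 4: Dokai has o, Yohan has o, Veshoic has a. Veshoic preserves a here (none of its changes turn any other segment into a), so the proto-segment is *a.
This points to *yebangi. Verify forward in each daughter:
Dokai: *yebangi
  yebangi → yebongi   [vowel merger]
  yebongi → yevongi   [unconditioned shift]
  yevongi (rule 3 does not apply)
  giving Dokai yevongi.
Yohan: *yebangi
  yebangi → yebanyi   [unconditioned shift]
  yebanyi → yebonyi   [vowel merger]
  yebonyi (rule 3 does not apply)
  yebonyi (rule 4 does not apply)
  giving Yohan yebonyi.
Veshoic: *yebangi > yevangi > yivangi  (by intervocalic lenition, vowel merger)
*yebangi is the unique common source.

*yebangi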